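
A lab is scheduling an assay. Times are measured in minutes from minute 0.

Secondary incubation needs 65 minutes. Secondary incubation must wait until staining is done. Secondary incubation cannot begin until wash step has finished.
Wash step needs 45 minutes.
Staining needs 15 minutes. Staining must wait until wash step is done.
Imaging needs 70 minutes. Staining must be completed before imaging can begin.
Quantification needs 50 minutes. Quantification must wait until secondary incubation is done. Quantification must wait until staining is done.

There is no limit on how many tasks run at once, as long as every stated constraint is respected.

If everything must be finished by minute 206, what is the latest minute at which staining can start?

Nothing follows quantification; the deadline of minute 206 is its only limit. It must start by 206 − 50 = minute 156.
Secondary incubation must finish before quantification (must start by minute 156). With a 65-minute duration, secondary incubation must start by 156 − 65 = minute 91.
Imaging has no dependents, so it just needs to finish by minute 206. Starting by 206 − 70 = minute 136 achieves that.
Staining must finish in time for secondary incubation (must start by minute 91); imaging (must start by minute 136); quantification (must start by minute 156). The tightest is minute 91, so staining must start by 91 − 15 = minute 76.

76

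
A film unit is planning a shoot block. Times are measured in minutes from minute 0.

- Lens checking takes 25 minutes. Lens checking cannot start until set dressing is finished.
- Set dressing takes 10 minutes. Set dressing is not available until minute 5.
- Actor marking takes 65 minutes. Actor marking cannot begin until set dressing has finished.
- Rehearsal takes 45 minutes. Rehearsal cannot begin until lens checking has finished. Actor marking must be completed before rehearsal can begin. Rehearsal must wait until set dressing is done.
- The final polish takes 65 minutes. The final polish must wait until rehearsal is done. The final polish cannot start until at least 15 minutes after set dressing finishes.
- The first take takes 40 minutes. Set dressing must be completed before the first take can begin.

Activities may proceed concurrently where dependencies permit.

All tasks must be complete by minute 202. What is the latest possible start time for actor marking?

27

The final polish has no dependents, so it just needs to finish by minute 202. Starting by 202 − 65 = minute 137 achieves that.
Rehearsal feeds into the final polish (must start by minute 137); so rehearsal must finish by minute 137 and therefore start by minute 92.
Actor marking has to be done before rehearsal (must start by minute 92). That means finishing by minute 92, i.e. starting by 92 − 65 = minute 27.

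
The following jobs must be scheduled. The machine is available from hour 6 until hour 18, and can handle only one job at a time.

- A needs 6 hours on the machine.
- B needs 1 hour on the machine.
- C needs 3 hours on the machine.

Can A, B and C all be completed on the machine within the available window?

The machine window is 18 − 6 = 12 hours.
Running back to back, the jobs need 6 + 1 + 3 = 10 hours on the machine.
Since 10 ≤ 12, they fit within the window.

Yes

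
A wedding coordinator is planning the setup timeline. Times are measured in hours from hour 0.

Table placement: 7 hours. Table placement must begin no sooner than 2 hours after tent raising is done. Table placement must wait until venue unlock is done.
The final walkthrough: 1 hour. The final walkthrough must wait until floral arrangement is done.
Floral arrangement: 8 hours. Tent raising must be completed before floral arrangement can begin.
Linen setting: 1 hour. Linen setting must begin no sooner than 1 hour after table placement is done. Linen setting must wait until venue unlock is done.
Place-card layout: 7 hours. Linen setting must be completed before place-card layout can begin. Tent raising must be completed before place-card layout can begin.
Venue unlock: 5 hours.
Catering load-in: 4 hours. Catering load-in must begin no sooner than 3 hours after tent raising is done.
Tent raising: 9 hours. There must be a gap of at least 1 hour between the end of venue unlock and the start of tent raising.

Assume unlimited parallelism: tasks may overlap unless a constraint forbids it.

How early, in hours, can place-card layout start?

26

Venue unlock can start immediately at hour 0; it finishes at hour 5.
After venue unlock (finishes hour 5, plus 1-hour gap → hour 6), tent raising can start at hour 6 and finishes at hour 15.
Table placement cannot start until tent raising (finishes hour 15, plus 2-hour gap → hour 17); venue unlock (finishes hour 5). The controlling bound is hour 17, so table placement finishes at 17 + 7 = hour 24.
For linen setting: table placement (finishes hour 24, plus 1-hour gap → hour 25); venue unlock (finishes hour 5). Taking the maximum gives a start of hour 25, and it finishes at 25 + 1 = hour 26.
Place-card layout waits on linen setting (finishes hour 26); tent raising (finishes hour 15). The latest of these is hour 26, which is the earliest place-card layout can start.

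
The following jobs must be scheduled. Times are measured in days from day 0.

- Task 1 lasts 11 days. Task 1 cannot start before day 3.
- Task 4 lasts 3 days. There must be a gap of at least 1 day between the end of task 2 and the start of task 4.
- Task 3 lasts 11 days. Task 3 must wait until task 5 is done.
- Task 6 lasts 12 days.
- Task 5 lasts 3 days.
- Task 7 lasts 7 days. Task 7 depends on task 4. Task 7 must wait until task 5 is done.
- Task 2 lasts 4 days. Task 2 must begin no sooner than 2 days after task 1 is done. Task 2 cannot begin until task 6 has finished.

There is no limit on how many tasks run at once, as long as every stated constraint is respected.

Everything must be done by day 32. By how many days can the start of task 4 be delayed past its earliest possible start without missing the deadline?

1

Task 6 has no prerequisites, so it starts at day 0 and finishes at day 12.
After its own release at day 3, task 1 can start at day 3 and finishes at day 14.
For task 2: task 1 (finishes day 14, plus 2-day gap → day 16); task 6 (finishes day 12). Taking the maximum gives a start of day 16, and it finishes at 16 + 4 = day 20.
Task 4 cannot begin until task 2 (finishes day 20, plus 1-day gap → day 21). It runs from day 21 to 21 + 3 = day 24.

Working backward from the deadline:
Task 7 must finish by day 32; it takes 7 days, so it must start by 32 − 7 = day 25.
Task 4 feeds into task 7 (must start by day 25); so task 4 must finish by day 25 and therefore start by day 22.
So task 4 can start as early as day 21 and as late as day 22, giving 22 − 21 = 1 day of slack.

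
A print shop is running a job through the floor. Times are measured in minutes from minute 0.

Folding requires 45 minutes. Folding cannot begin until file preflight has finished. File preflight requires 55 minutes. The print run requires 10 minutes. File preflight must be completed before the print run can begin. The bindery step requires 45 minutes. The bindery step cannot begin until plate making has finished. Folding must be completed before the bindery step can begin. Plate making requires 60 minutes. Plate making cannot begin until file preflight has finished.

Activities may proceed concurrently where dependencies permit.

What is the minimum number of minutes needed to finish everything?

File preflight has no prerequisites, so it starts at minute 0 and finishes at minute 55.
Folding cannot begin until file preflight (finishes minute 55). It runs from minute 55 to 55 + 45 = minute 100.
The print run waits on file preflight (finishes minute 55), so it starts at minute 55 and finishes at 55 + 10 = minute 65.
After file preflight (finishes minute 55), plate making can start at minute 55 and finishes at minute 115.
The bindery step cannot start until plate making (finishes minute 115); folding (finishes minute 100). The controlling bound is minute 115, so the bindery step finishes at 115 + 45 = minute 160.
All tasks are finished once the last one completes. Finish times: File preflight at 55, Plate making at 115, The print run at 65, Folding at 100, The bindery step at 160. The latest is minute 160.

160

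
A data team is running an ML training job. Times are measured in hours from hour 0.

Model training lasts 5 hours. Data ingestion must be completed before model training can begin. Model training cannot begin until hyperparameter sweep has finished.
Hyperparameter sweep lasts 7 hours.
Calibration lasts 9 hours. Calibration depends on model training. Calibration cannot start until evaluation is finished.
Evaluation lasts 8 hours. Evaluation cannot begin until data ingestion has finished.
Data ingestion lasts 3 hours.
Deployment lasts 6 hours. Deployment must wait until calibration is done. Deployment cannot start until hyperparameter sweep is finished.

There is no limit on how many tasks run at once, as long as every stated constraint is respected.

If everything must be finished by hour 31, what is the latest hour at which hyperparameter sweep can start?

To finish by hour 31, deployment (duration 6) must start no later than hour 25.
Since deployment (must start by hour 25) depends on it, calibration must finish by hour 25. Backing off its 9-hour duration gives a latest start of hour 16.
Since calibration (must start by hour 16) depends on it, model training must finish by hour 16. Backing off its 5-hour duration gives a latest start of hour 11.
Hyperparameter sweep has several dependents: model training (must start by hour 11); deployment (must start by hour 25). The earliest of those limits is hour 11, so hyperparameter sweep must start by 11 − 7 = hour 4.

4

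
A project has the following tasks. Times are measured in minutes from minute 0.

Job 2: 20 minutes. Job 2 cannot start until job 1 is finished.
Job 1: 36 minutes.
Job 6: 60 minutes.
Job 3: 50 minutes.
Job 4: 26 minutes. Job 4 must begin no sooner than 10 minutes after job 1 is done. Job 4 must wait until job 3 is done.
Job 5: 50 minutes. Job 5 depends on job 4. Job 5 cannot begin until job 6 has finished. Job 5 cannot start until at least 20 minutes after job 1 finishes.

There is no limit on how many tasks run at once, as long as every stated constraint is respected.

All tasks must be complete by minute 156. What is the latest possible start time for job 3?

Job 5 must finish by minute 156; it takes 50 minutes, so it must start by 156 − 50 = minute 106.
Job 4 must finish before job 5 (must start by minute 106). With a 26-minute duration, job 4 must start by 106 − 26 = minute 80.
Job 3 has to be done before job 4 (must start by minute 80). That means finishing by minute 80, i.e. starting by 80 − 50 = minute 30.

30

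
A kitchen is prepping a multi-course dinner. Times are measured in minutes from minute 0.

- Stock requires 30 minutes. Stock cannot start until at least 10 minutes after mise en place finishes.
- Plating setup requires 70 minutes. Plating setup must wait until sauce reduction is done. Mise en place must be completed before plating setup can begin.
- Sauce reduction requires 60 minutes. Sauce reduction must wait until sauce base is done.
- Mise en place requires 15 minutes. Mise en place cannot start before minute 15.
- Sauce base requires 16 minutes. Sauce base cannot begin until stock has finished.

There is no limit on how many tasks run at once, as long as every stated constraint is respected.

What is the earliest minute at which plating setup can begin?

146

Mise en place cannot begin until its own release at minute 15. It runs from minute 15 to 15 + 15 = minute 30.
Stock cannot begin until mise en place (finishes minute 30, plus 10-minute gap → minute 40). It runs from minute 40 to 40 + 30 = minute 70.
Sauce base cannot begin until stock (finishes minute 70). It runs from minute 70 to 70 + 16 = minute 86.
Sauce reduction cannot begin until sauce base (finishes minute 86). It runs from minute 86 to 86 + 60 = minute 146.
Plating setup waits on sauce reduction (finishes minute 146); mise en place (finishes minute 30). The latest of these is minute 146, which is the earliest plating setup can start.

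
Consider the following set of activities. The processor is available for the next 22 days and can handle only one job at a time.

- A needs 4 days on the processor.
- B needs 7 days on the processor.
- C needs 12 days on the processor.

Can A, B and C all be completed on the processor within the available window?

Running back to back, the jobs need 4 + 7 + 12 = 23 days on the processor.
Since 23 > 22, they cannot all fit.

No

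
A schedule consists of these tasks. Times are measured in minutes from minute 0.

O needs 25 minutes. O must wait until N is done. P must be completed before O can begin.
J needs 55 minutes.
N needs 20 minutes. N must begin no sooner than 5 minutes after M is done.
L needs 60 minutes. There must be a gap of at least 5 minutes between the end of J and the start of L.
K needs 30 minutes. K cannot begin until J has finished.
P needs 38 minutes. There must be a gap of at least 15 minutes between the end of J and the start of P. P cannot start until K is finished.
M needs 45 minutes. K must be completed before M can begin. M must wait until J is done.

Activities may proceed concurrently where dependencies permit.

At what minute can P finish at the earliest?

J has no prerequisites, so it starts at minute 0 and finishes at minute 55.
After J (finishes minute 55), K can start at minute 55 and finishes at minute 85.
P needs all of J (finishes minute 55, plus 15-minute gap → minute 70); K (finishes minute 85). That puts its earliest start at minute 85; it finishes at 85 + 38 = minute 123.

123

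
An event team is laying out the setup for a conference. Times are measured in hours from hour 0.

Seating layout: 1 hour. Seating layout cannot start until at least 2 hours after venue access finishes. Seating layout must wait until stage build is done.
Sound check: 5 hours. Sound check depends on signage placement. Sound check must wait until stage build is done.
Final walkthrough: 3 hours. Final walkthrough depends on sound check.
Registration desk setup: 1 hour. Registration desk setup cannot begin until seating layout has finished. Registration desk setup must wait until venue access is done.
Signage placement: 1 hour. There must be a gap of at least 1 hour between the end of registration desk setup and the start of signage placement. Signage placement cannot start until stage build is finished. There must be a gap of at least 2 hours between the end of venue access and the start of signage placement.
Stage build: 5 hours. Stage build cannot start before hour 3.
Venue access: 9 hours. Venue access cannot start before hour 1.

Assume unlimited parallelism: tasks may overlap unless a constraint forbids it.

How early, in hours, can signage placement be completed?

Stage build cannot begin until its own release at hour 3. It runs from hour 3 to 3 + 5 = hour 8.
After its own release at hour 1, venue access can start at hour 1 and finishes at hour 10.
Seating layout has to wait for venue access (finishes hour 10, plus 2-hour gap → hour 12); stage build (finishes hour 8). The latest of these is hour 12, so seating layout runs hour 12 to 12 + 1 = hour 13.
Registration desk setup needs all of seating layout (finishes hour 13); venue access (finishes hour 10). That puts its earliest start at hour 13; it finishes at 13 + 1 = hour 14.
Signage placement cannot start until registration desk setup (finishes hour 14, plus 1-hour gap → hour 15); stage build (finishes hour 8); venue access (finishes hour 10, plus 2-hour gap → hour 12). The controlling bound is hour 15, so signage placement finishes at 15 + 1 = hour 16.

16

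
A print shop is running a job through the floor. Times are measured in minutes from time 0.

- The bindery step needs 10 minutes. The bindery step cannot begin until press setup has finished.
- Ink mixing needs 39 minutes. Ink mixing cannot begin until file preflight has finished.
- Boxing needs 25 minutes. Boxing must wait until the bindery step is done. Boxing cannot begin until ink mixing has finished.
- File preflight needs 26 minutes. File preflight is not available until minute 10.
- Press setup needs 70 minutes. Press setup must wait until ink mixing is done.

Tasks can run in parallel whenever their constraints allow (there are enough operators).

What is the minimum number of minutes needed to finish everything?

180

After its own release at minute 10, file preflight can start at minute 10 and finishes at minute 36.
Ink mixing cannot begin until file preflight (finishes minute 36). It runs from minute 36 to 36 + 39 = minute 75.
After ink mixing (finishes minute 75), press setup can start at minute 75 and finishes at minute 145.
The bindery step waits on press setup (finishes minute 145), so it starts at minute 145 and finishes at 145 + 10 = minute 155.
Boxing has to wait for the bindery step (finishes minute 155); ink mixing (finishes minute 75). The latest of these is minute 155, so boxing runs minute 155 to 155 + 25 = minute 180.
All tasks are finished once the last one completes. Finish times: File preflight at 36, Ink mixing at 75, Press setup at 145, The bindery step at 155, Boxing at 180. The latest is minute 180.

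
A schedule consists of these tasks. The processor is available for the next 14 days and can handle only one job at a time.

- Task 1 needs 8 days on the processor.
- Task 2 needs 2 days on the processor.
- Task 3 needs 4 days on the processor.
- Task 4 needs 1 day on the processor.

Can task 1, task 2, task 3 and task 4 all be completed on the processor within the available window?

No

Running back to back, the jobs need 8 + 2 + 4 + 1 = 15 days on the processor.
Since 15 > 14, they cannot all fit.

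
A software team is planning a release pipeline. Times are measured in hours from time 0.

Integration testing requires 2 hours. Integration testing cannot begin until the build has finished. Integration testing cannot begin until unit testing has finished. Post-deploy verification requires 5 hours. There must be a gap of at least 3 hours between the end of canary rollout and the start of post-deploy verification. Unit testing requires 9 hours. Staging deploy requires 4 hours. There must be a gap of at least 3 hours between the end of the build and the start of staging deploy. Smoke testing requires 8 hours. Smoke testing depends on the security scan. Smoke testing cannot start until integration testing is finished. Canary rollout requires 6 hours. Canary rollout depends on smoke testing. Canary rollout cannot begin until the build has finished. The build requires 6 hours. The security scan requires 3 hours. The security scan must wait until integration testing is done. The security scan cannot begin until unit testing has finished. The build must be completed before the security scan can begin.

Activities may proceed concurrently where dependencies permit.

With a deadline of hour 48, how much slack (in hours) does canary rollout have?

12

Unit testing can start immediately at hour 0; it finishes at hour 9.
The build has no prerequisites, so it starts at hour 0 and finishes at hour 6.
Integration testing has to wait for the build (finishes hour 6); unit testing (finishes hour 9). The latest of these is hour 9, so integration testing runs hour 9 to 9 + 2 = hour 11.
The security scan cannot start until integration testing (finishes hour 11); unit testing (finishes hour 9); the build (finishes hour 6). The controlling bound is hour 11, so the security scan finishes at 11 + 3 = hour 14.
Smoke testing cannot start until the security scan (finishes hour 14); integration testing (finishes hour 11). The controlling bound is hour 14, so smoke testing finishes at 14 + 8 = hour 22.
Canary rollout needs all of smoke testing (finishes hour 22); the build (finishes hour 6). That puts its earliest start at hour 22; it finishes at 22 + 6 = hour 28.

Working backward from the deadline:
Nothing follows post-deploy verification; the deadline of hour 48 is its only limit. It must start by 48 − 5 = hour 43.
Canary rollout must finish before post-deploy verification (must start by hour 43, minus 3-hour gap → hour 40). With a 6-hour duration, canary rollout must start by 40 − 6 = hour 34.
So canary rollout can start as early as hour 22 and as late as hour 34, giving 34 − 22 = 12 hours of slack.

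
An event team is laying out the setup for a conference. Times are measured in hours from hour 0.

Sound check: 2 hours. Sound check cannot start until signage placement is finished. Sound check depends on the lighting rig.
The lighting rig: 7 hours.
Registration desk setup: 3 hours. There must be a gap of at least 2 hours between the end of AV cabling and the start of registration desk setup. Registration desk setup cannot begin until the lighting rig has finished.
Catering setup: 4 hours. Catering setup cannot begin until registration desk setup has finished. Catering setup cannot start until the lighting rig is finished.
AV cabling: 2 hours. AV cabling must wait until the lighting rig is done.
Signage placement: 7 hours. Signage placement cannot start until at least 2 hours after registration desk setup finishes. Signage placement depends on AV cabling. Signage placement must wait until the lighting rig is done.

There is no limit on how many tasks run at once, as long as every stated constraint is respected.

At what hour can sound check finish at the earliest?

25

The lighting rig can start immediately at hour 0; it finishes at hour 7.
AV cabling waits on the lighting rig (finishes hour 7), so it starts at hour 7 and finishes at 7 + 2 = hour 9.
Registration desk setup needs all of AV cabling (finishes hour 9, plus 2-hour gap → hour 11); the lighting rig (finishes hour 7). That puts its earliest start at hour 11; it finishes at 11 + 3 = hour 14.
Signage placement has to wait for registration desk setup (finishes hour 14, plus 2-hour gap → hour 16); AV cabling (finishes hour 9); the lighting rig (finishes hour 7). The latest of these is hour 16, so signage placement runs hour 16 to 16 + 7 = hour 23.
For sound check: signage placement (finishes hour 23); the lighting rig (finishes hour 7). Taking the maximum gives a start of hour 23, and it finishes at 23 + 2 = hour 25.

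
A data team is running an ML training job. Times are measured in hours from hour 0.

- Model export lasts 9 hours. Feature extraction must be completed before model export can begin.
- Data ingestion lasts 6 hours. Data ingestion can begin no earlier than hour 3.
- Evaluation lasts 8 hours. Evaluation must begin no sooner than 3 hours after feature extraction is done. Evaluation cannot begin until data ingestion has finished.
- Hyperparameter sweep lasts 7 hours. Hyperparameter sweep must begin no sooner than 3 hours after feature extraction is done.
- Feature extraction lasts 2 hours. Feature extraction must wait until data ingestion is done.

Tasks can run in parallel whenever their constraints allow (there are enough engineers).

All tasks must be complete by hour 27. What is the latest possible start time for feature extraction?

To finish by hour 27, hyperparameter sweep (duration 7) must start no later than hour 20.
Evaluation must finish by hour 27; it takes 8 hours, so it must start by 27 − 8 = hour 19.
To finish by hour 27, model export (duration 9) must start no later than hour 18.
Feature extraction has several dependents: hyperparameter sweep (must start by hour 20, minus 3-hour gap → hour 17); evaluation (must start by hour 19, minus 3-hour gap → hour 16); model export (must start by hour 18). The earliest of those limits is hour 16, so feature extraction must start by 16 − 2 = hour 14.

14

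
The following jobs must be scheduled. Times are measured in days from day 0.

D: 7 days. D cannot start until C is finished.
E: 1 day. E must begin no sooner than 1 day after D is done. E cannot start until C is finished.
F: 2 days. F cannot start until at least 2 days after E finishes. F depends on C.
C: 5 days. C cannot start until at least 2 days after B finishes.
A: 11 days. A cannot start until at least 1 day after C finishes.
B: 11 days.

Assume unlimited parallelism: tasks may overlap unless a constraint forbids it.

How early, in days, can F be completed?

31

Nothing blocks B, so it runs from day 0 to day 11.
C cannot begin until B (finishes day 11, plus 2-day gap → day 13). It runs from day 13 to 13 + 5 = day 18.
D waits on C (finishes day 18), so it starts at day 18 and finishes at 18 + 7 = day 25.
E has to wait for D (finishes day 25, plus 1-day gap → day 26); C (finishes day 18). The latest of these is day 26, so E runs day 26 to 26 + 1 = day 27.
F cannot start until E (finishes day 27, plus 2-day gap → day 29); C (finishes day 18). The controlling bound is day 29, so F finishes at 29 + 2 = day 31.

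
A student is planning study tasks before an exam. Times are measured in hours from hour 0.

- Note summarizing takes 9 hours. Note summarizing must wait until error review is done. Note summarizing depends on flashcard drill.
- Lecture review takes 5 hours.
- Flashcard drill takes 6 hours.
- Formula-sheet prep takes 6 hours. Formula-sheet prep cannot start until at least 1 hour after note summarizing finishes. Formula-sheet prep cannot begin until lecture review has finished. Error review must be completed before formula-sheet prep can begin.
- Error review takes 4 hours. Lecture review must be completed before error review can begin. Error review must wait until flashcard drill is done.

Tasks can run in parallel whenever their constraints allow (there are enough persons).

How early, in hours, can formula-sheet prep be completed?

26

Nothing blocks flashcard drill, so it runs from hour 0 to hour 6.
Lecture review has no prerequisites, so it starts at hour 0 and finishes at hour 5.
Error review needs all of lecture review (finishes hour 5); flashcard drill (finishes hour 6). That puts its earliest start at hour 6; it finishes at 6 + 4 = hour 10.
For note summarizing: error review (finishes hour 10); flashcard drill (finishes hour 6). Taking the maximum gives a start of hour 10, and it finishes at 10 + 9 = hour 19.
Formula-sheet prep has to wait for note summarizing (finishes hour 19, plus 1-hour gap → hour 20); lecture review (finishes hour 5); error review (finishes hour 10). The latest of these is hour 20, so formula-sheet prep runs hour 20 to 20 + 6 = hour 26.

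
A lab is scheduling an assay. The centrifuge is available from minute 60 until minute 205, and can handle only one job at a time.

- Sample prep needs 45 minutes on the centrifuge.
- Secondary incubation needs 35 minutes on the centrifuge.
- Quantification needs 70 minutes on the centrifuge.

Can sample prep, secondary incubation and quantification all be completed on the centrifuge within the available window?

No

The centrifuge window is 205 − 60 = 145 minutes.
Running back to back, the jobs need 45 + 35 + 70 = 150 minutes on the centrifuge.
Since 150 > 145, they cannot all fit.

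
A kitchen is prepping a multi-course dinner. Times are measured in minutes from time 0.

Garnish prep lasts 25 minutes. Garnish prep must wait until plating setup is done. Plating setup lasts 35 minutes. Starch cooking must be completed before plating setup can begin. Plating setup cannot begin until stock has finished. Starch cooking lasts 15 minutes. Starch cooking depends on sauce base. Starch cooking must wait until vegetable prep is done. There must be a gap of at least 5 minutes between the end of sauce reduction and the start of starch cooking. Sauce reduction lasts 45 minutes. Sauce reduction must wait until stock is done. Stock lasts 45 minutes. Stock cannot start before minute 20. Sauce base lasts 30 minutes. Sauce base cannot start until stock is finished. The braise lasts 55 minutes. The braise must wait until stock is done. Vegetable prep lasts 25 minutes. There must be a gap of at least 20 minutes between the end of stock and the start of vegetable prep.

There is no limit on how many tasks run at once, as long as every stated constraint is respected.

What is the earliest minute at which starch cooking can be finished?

130

Stock cannot begin until its own release at minute 20. It runs from minute 20 to 20 + 45 = minute 65.
After stock (finishes minute 65), sauce reduction can start at minute 65 and finishes at minute 110.
After stock (finishes minute 65, plus 20-minute gap → minute 85), vegetable prep can start at minute 85 and finishes at minute 110.
Sauce base cannot begin until stock (finishes minute 65). It runs from minute 65 to 65 + 30 = minute 95.
Starch cooking has to wait for sauce base (finishes minute 95); vegetable prep (finishes minute 110); sauce reduction (finishes minute 110, plus 5-minute gap → minute 115). The latest of these is minute 115, so starch cooking runs minute 115 to 115 + 15 = minute 130.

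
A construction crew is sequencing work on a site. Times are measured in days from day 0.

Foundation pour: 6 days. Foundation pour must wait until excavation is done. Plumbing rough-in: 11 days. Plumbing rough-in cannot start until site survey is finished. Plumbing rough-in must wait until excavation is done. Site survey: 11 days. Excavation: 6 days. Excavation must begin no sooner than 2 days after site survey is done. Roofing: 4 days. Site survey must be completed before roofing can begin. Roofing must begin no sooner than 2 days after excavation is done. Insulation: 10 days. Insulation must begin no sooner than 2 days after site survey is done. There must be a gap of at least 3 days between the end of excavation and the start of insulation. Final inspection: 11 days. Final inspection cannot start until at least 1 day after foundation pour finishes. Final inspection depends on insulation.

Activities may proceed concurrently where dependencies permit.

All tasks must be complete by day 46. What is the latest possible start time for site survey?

Final inspection must finish by day 46; it takes 11 days, so it must start by 46 − 11 = day 35.
Foundation pour feeds into final inspection (must start by day 35, minus 1-day gap → day 34); so foundation pour must finish by day 34 and therefore start by day 28.
Roofing must finish by day 46; it takes 4 days, so it must start by 46 − 4 = day 42.
Plumbing rough-in must finish by day 46; it takes 11 days, so it must start by 46 − 11 = day 35.
Since final inspection (must start by day 35) depends on it, insulation must finish by day 35. Backing off its 10-day duration gives a latest start of day 25.
Excavation has several dependents: foundation pour (must start by day 28); roofing (must start by day 42, minus 2-day gap → day 40); plumbing rough-in (must start by day 35); insulation (must start by day 25, minus 3-day gap → day 22). The earliest of those limits is day 22, so excavation must start by 22 − 6 = day 16.
Site survey has several dependents: excavation (must start by day 16, minus 2-day gap → day 14); roofing (must start by day 42); plumbing rough-in (must start by day 35); insulation (must start by day 25, minus 2-day gap → day 23). The earliest of those limits is day 14, so site survey must start by 14 − 11 = day 3.

3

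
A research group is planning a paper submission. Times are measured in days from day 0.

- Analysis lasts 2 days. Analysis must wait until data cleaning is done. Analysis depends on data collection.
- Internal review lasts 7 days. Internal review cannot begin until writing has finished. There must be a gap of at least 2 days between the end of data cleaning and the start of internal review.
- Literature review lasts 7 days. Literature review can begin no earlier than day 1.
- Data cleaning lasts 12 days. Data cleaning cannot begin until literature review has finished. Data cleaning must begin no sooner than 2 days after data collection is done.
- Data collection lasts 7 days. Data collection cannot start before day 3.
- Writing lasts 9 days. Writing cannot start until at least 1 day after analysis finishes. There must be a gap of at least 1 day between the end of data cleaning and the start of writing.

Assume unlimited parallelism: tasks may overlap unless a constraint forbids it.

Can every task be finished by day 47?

Yes

After its own release at day 3, data collection can start at day 3 and finishes at day 10.
Literature review cannot begin until its own release at day 1. It runs from day 1 to 1 + 7 = day 8.
Data cleaning needs all of literature review (finishes day 8); data collection (finishes day 10, plus 2-day gap → day 12). That puts its earliest start at day 12; it finishes at 12 + 12 = day 24.
Analysis has to wait for data cleaning (finishes day 24); data collection (finishes day 10). The latest of these is day 24, so analysis runs day 24 to 24 + 2 = day 26.
Writing has to wait for analysis (finishes day 26, plus 1-day gap → day 27); data cleaning (finishes day 24, plus 1-day gap → day 25). The latest of these is day 27, so writing runs day 27 to 27 + 9 = day 36.
For internal review: writing (finishes day 36); data cleaning (finishes day 24, plus 2-day gap → day 26). Taking the maximum gives a start of day 36, and it finishes at 36 + 7 = day 43.
Every task is finished by day 43, which is no later than the deadline of 47, so the schedule is feasible.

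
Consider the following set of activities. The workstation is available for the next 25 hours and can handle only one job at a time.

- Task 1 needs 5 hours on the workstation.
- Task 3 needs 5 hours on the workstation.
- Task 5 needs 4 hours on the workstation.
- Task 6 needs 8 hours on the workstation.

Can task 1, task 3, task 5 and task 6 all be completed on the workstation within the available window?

Running back to back, the jobs need 5 + 5 + 4 + 8 = 22 hours on the workstation.
Since 22 ≤ 25, they fit within the window.

Yes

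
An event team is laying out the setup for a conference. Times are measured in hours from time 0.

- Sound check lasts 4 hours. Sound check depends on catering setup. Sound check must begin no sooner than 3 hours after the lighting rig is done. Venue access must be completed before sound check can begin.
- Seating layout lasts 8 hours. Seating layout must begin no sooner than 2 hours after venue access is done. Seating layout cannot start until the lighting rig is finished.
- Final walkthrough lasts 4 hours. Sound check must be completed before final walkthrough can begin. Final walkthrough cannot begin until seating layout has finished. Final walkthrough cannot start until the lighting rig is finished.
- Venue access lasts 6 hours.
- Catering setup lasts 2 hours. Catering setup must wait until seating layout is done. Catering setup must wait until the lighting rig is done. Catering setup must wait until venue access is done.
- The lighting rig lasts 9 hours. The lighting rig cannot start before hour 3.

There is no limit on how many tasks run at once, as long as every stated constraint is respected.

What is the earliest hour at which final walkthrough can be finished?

After its own release at hour 3, the lighting rig can start at hour 3 and finishes at hour 12.
Venue access can start immediately at hour 0; it finishes at hour 6.
Seating layout has to wait for venue access (finishes hour 6, plus 2-hour gap → hour 8); the lighting rig (finishes hour 12). The latest of these is hour 12, so seating layout runs hour 12 to 12 + 8 = hour 20.
Catering setup needs all of seating layout (finishes hour 20); the lighting rig (finishes hour 12); venue access (finishes hour 6). That puts its earliest start at hour 20; it finishes at 20 + 2 = hour 22.
Sound check cannot start until catering setup (finishes hour 22); the lighting rig (finishes hour 12, plus 3-hour gap → hour 15); venue access (finishes hour 6). The controlling bound is hour 22, so sound check finishes at 22 + 4 = hour 26.
Final walkthrough cannot start until sound check (finishes hour 26); seating layout (finishes hour 20); the lighting rig (finishes hour 12). The controlling bound is hour 26, so final walkthrough finishes at 26 + 4 = hour 30.

30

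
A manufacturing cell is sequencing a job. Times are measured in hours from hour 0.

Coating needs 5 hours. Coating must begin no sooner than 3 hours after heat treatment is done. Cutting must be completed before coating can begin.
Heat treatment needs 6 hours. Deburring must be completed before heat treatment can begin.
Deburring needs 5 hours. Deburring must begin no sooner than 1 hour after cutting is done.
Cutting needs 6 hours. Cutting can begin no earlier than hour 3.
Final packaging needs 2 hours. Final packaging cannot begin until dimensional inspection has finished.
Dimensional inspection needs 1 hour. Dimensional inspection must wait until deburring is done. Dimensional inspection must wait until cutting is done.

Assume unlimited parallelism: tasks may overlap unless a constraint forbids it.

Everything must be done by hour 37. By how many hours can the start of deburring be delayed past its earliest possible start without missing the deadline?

8

Cutting waits on its own release at hour 3, so it starts at hour 3 and finishes at 3 + 6 = hour 9.
After cutting (finishes hour 9, plus 1-hour gap → hour 10), deburring can start at hour 10 and finishes at hour 15.

Working backward from the deadline:
To finish by hour 37, coating (duration 5) must start no later than hour 32.
Heat treatment has to be done before coating (must start by hour 32, minus 3-hour gap → hour 29). That means finishing by hour 29, i.e. starting by 29 − 6 = hour 23.
Final packaging must finish by hour 37; it takes 2 hours, so it must start by 37 − 2 = hour 35.
Since final packaging (must start by hour 35) depends on it, dimensional inspection must finish by hour 35. Backing off its 1-hour duration gives a latest start of hour 34.
Deburring must finish in time for heat treatment (must start by hour 23); dimensional inspection (must start by hour 34). The tightest is hour 23, so deburring must start by 23 − 5 = hour 18.
So deburring can start as early as hour 10 and as late as hour 18, giving 18 − 10 = 8 hours of slack.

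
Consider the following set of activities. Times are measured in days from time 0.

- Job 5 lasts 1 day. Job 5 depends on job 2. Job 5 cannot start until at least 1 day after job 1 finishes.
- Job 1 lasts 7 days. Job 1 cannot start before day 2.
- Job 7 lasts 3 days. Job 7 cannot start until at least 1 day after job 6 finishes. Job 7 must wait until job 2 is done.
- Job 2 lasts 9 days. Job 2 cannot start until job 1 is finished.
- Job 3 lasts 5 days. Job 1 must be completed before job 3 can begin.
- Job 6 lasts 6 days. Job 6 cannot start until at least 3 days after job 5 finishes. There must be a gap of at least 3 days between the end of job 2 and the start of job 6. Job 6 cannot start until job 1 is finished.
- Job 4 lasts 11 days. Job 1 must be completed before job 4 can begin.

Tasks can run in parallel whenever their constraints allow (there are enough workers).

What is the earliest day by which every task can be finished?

Job 1 waits on its own release at day 2, so it starts at day 2 and finishes at 2 + 7 = day 9.
After job 1 (finishes day 9), job 4 can start at day 9 and finishes at day 20.
Job 3 cannot begin until job 1 (finishes day 9). It runs from day 9 to 9 + 5 = day 14.
Job 2 waits on job 1 (finishes day 9), so it starts at day 9 and finishes at 9 + 9 = day 18.
Job 5 has to wait for job 2 (finishes day 18); job 1 (finishes day 9, plus 1-day gap → day 10). The latest of these is day 18, so job 5 runs day 18 to 18 + 1 = day 19.
Job 6 has to wait for job 5 (finishes day 19, plus 3-day gap → day 22); job 2 (finishes day 18, plus 3-day gap → day 21); job 1 (finishes day 9). The latest of these is day 22, so job 6 runs day 22 to 22 + 6 = day 28.
Job 7 has to wait for job 6 (finishes day 28, plus 1-day gap → day 29); job 2 (finishes day 18). The latest of these is day 29, so job 7 runs day 29 to 29 + 3 = day 32.
All tasks are finished once the last one completes. Finish times: Job 1 at 9, Job 2 at 18, Job 3 at 14, Job 4 at 20, Job 5 at 19, Job 6 at 28, Job 7 at 32. The latest is day 32.

32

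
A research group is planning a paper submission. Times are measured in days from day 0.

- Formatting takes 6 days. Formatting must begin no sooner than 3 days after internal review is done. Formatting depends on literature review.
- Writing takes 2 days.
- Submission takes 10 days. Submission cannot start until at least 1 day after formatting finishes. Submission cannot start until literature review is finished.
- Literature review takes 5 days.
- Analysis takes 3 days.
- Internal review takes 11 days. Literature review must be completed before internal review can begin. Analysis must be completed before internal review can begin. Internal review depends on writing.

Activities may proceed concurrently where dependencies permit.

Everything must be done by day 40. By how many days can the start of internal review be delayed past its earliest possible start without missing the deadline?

4

Writing can start immediately at day 0; it finishes at day 2.
Analysis has no prerequisites, so it starts at day 0 and finishes at day 3.
Literature review has no prerequisites, so it starts at day 0 and finishes at day 5.
For internal review: literature review (finishes day 5); analysis (finishes day 3); writing (finishes day 2). Taking the maximum gives a start of day 5, and it finishes at 5 + 11 = day 16.

Working backward from the deadline:
Nothing follows submission; the deadline of day 40 is its only limit. It must start by 40 − 10 = day 30.
Formatting feeds into submission (must start by day 30, minus 1-day gap → day 29); so formatting must finish by day 29 and therefore start by day 23.
Since formatting (must start by day 23, minus 3-day gap → day 20) depends on it, internal review must finish by day 20. Backing off its 11-day duration gives a latest start of day 9.
So internal review can start as early as day 5 and as late as day 9, giving 9 − 5 = 4 days of slack.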